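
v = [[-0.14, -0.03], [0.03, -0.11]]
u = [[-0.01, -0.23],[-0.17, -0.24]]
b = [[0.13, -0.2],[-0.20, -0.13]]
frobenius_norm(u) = 0.37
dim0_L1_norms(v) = [0.17, 0.14]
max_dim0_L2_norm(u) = 0.33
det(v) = 0.02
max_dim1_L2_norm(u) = 0.29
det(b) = -0.06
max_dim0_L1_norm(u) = 0.47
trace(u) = -0.25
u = v + b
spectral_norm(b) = 0.24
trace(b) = 0.00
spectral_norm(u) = 0.36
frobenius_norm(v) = 0.18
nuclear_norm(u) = 0.46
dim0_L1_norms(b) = [0.33, 0.33]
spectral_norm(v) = 0.14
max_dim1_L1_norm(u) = 0.41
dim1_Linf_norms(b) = [0.2, 0.2]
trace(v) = -0.25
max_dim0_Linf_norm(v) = 0.14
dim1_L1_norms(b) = [0.33, 0.33]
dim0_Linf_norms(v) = [0.14, 0.11]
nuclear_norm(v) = 0.26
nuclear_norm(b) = 0.48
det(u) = -0.04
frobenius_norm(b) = 0.34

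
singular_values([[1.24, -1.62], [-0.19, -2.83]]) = [3.3, 1.16]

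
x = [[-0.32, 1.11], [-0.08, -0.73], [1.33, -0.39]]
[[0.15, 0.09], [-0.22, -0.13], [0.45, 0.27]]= x@[[0.41,0.25],[0.25,0.15]]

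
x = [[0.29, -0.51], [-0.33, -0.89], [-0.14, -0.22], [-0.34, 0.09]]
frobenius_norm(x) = 1.20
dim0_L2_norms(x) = [0.57, 1.05]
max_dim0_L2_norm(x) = 1.05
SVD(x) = [[-0.42, 0.68],  [-0.88, -0.3],  [-0.23, -0.18],  [0.03, -0.64]] @ diag([1.0654185132300493, 0.5493481516003043]) @ [[0.18, 0.98], [0.98, -0.18]]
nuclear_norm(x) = 1.61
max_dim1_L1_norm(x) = 1.22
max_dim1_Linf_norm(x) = 0.89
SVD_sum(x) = [[-0.08,-0.44], [-0.17,-0.92], [-0.04,-0.24], [0.0,0.03]] + [[0.37, -0.07], [-0.16, 0.03], [-0.1, 0.02], [-0.34, 0.06]]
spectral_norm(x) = 1.07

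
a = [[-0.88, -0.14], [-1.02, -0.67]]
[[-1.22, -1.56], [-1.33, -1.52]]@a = [[2.66, 1.22], [2.72, 1.20]]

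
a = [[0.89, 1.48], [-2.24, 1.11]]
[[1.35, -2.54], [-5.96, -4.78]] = a @ [[2.4, 0.99], [-0.53, -2.31]]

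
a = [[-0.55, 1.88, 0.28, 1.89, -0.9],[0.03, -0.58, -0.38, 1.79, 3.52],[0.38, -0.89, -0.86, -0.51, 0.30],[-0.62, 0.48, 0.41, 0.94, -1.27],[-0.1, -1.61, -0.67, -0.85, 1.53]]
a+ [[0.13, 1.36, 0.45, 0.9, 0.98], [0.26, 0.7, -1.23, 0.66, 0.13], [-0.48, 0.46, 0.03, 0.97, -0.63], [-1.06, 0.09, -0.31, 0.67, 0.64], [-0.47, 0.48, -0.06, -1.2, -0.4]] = [[-0.42, 3.24, 0.73, 2.79, 0.08],[0.29, 0.12, -1.61, 2.45, 3.65],[-0.1, -0.43, -0.83, 0.46, -0.33],[-1.68, 0.57, 0.10, 1.61, -0.63],[-0.57, -1.13, -0.73, -2.05, 1.13]]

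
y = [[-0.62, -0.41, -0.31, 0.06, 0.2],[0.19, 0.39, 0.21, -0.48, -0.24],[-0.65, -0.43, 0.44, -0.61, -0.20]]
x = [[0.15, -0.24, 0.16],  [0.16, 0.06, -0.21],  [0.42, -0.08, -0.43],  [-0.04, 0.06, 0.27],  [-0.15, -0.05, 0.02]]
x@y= [[-0.24, -0.22, -0.03, 0.03, 0.06], [0.05, 0.05, -0.13, 0.11, 0.06], [0.0, -0.02, -0.34, 0.33, 0.19], [-0.14, -0.08, 0.14, -0.2, -0.08], [0.07, 0.03, 0.04, 0.0, -0.02]]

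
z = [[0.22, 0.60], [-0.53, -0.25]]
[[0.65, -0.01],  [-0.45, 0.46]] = z @ [[0.41, -1.03],[0.94, 0.36]]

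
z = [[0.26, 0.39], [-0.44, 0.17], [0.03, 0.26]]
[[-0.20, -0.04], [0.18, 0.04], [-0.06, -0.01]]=z@[[-0.49, -0.10],[-0.18, -0.04]]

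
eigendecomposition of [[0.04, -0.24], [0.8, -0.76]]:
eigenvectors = [[(0.44+0.2j), 0.44-0.20j], [(0.88+0j), (0.88-0j)]]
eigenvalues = [(-0.36+0.18j), (-0.36-0.18j)]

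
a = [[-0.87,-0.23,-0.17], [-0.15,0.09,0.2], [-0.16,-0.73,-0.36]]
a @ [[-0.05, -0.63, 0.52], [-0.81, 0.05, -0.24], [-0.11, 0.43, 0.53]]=[[0.25, 0.46, -0.49], [-0.09, 0.18, 0.01], [0.64, -0.09, -0.1]]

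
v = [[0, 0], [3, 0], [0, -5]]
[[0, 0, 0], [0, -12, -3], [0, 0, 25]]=v @ [[0, -4, -1], [0, 0, -5]]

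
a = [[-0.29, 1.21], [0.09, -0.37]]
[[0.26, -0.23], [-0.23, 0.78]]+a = [[-0.03, 0.98],[-0.14, 0.41]]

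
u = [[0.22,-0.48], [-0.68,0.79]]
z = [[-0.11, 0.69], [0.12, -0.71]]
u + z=[[0.11, 0.21],[-0.56, 0.08]]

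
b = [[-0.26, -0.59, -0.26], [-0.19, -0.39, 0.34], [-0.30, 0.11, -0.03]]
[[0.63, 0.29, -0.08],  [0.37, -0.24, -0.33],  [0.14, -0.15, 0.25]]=b @ [[-0.7, 0.47, -0.54], [-0.71, -0.33, 0.62], [-0.12, -0.82, -0.57]]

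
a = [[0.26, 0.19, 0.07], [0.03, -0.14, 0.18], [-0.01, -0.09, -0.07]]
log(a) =[[-1.45, 1.22, -1.51], [0.23, -2.66, 3.58], [0.11, -1.75, -0.92]]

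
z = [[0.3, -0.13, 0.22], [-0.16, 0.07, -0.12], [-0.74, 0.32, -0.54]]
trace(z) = -0.17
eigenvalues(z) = [-0.16, -0.01, 0.0]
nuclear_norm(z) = 1.07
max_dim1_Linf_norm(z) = 0.74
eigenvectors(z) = [[-0.37, 0.41, -0.24], [0.21, -0.41, -0.94], [0.9, -0.82, -0.24]]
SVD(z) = [[-0.37, 0.21, 0.9], [0.20, -0.93, 0.3], [0.91, 0.29, 0.3]] @ diag([1.0685471742238037, 0.0026337156877873718, 8.956970712588926e-17]) @ [[-0.76,0.33,-0.56], [-0.6,-0.05,0.8], [-0.24,-0.94,-0.24]]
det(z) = -0.00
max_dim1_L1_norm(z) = 1.6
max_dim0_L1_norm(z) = 1.2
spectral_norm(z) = 1.07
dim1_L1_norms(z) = [0.65, 0.35, 1.6]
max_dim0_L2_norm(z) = 0.81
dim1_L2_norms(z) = [0.39, 0.21, 0.97]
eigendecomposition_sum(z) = [[0.33, -0.14, 0.23], [-0.19, 0.08, -0.13], [-0.79, 0.34, -0.57]] + [[-0.03, 0.01, -0.01], [0.03, -0.01, 0.01], [0.05, -0.02, 0.03]] + [[0.00,0.00,0.0], [0.00,0.00,0.00], [0.00,0.00,0.0]]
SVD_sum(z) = [[0.30, -0.13, 0.22], [-0.16, 0.07, -0.12], [-0.74, 0.32, -0.54]] + [[-0.00, -0.00, 0.0], [0.0, 0.00, -0.0], [-0.0, -0.00, 0.0]] + [[-0.00, -0.00, -0.0], [-0.00, -0.0, -0.0], [-0.00, -0.00, -0.0]]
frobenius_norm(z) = 1.07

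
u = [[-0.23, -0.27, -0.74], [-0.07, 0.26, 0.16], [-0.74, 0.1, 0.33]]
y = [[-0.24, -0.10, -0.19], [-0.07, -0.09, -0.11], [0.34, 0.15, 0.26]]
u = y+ [[0.01,  -0.17,  -0.55], [0.00,  0.35,  0.27], [-1.08,  -0.05,  0.07]]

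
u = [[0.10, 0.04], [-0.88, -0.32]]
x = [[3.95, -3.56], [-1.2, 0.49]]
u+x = [[4.05, -3.52],  [-2.08, 0.17]]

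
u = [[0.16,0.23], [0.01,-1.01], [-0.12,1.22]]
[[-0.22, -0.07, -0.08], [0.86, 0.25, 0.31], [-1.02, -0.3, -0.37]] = u@ [[-0.18, -0.06, -0.07],  [-0.85, -0.25, -0.31]]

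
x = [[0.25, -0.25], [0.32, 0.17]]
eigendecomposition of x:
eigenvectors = [[(0.09+0.66j), (0.09-0.66j)], [(0.75+0j), 0.75-0.00j]]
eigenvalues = [(0.21+0.28j), (0.21-0.28j)]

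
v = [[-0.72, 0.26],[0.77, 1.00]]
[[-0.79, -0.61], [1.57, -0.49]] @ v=[[0.10,  -0.82],[-1.51,  -0.08]]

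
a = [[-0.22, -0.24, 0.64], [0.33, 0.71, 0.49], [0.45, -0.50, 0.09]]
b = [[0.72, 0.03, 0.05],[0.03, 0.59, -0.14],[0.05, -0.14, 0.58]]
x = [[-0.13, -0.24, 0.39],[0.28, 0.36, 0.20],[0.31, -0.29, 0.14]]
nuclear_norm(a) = 2.30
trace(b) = 1.89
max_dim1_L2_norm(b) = 0.72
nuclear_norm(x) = 1.40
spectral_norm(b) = 0.74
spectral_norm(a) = 0.96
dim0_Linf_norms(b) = [0.72, 0.59, 0.58]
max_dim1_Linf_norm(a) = 0.71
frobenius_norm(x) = 0.82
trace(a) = 0.58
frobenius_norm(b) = 1.12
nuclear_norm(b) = 1.89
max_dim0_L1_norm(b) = 0.8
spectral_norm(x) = 0.56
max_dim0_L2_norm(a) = 0.9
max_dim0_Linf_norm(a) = 0.71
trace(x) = 0.37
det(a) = -0.42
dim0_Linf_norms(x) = [0.31, 0.36, 0.39]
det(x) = -0.09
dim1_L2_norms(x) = [0.48, 0.5, 0.45]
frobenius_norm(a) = 1.35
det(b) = 0.23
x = a @ b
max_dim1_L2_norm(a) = 0.92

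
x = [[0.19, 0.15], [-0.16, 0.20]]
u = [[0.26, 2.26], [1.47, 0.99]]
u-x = [[0.07,  2.11],[1.63,  0.79]]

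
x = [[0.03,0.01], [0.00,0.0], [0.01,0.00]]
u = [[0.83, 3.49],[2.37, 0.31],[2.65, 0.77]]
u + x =[[0.86, 3.5],[2.37, 0.31],[2.66, 0.77]]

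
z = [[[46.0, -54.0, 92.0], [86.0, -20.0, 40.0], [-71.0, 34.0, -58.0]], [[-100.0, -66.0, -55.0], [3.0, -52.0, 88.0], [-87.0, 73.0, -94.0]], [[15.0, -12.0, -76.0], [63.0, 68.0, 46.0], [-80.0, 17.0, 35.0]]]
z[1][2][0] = -87.0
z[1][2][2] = -94.0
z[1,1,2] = 88.0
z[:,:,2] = [[92.0, 40.0, -58.0], [-55.0, 88.0, -94.0], [-76.0, 46.0, 35.0]]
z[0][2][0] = -71.0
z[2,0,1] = -12.0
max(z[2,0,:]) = 15.0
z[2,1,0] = 63.0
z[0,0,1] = -54.0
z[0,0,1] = -54.0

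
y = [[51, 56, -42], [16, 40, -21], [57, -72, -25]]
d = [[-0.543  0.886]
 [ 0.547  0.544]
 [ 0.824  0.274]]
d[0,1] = 0.886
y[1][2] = -21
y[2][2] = -25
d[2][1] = 0.274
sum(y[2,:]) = -40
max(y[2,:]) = 57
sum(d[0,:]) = 0.34299999999999997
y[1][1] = 40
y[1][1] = 40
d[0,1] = 0.886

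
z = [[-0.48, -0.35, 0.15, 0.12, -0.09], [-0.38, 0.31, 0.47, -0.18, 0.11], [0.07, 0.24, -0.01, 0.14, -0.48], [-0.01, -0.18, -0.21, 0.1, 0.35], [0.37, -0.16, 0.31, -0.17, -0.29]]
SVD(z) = [[-0.47, 0.23, 0.85, -0.03, 0.0],[-0.39, 0.76, -0.42, 0.11, 0.26],[0.48, 0.27, 0.16, -0.68, 0.46],[-0.31, -0.48, -0.04, 0.12, 0.81],[0.55, 0.23, 0.27, 0.71, 0.26]] @ diag([0.8019939093503444, 0.7718073096143823, 0.5550090076998864, 0.49572904954562996, 0.06661048715731215]) @ [[0.77, 0.16, -0.03, -0.05, -0.62], [-0.38, 0.35, 0.73, -0.21, -0.39], [-0.25, -0.77, 0.03, 0.27, -0.53], [0.38, -0.51, 0.5, -0.46, 0.36], [0.25, 0.07, 0.46, 0.82, 0.24]]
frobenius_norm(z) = 1.34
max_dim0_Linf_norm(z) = 0.48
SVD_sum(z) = [[-0.29, -0.06, 0.01, 0.02, 0.23], [-0.24, -0.05, 0.01, 0.02, 0.2], [0.29, 0.06, -0.01, -0.02, -0.24], [-0.19, -0.04, 0.01, 0.01, 0.16], [0.33, 0.07, -0.01, -0.02, -0.27]] + [[-0.07,0.06,0.13,-0.04,-0.07],[-0.22,0.21,0.43,-0.12,-0.23],[-0.08,0.07,0.15,-0.04,-0.08],[0.14,-0.13,-0.27,0.08,0.15],[-0.07,0.06,0.13,-0.04,-0.07]] + [[-0.12, -0.36, 0.02, 0.13, -0.25], [0.06, 0.18, -0.01, -0.06, 0.12], [-0.02, -0.07, 0.0, 0.02, -0.05], [0.01, 0.02, -0.00, -0.01, 0.01], [-0.04, -0.11, 0.00, 0.04, -0.08]] + [[-0.01,  0.01,  -0.01,  0.01,  -0.01], [0.02,  -0.03,  0.03,  -0.03,  0.02], [-0.13,  0.17,  -0.17,  0.15,  -0.12], [0.02,  -0.03,  0.03,  -0.03,  0.02], [0.14,  -0.18,  0.18,  -0.16,  0.13]] + [[0.00, 0.00, 0.00, 0.0, 0.00], [0.00, 0.00, 0.01, 0.01, 0.0], [0.01, 0.00, 0.01, 0.03, 0.01], [0.01, 0.00, 0.02, 0.04, 0.01], [0.00, 0.0, 0.01, 0.01, 0.00]]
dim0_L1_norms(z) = [1.31, 1.24, 1.15, 0.71, 1.32]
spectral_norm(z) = 0.80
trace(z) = -0.37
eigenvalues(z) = [(-0.73+0j), (0.65+0j), (-0.18+0.55j), (-0.18-0.55j), (0.07+0j)]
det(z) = -0.01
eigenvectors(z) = [[-0.77+0.00j, -0.26+0.00j, (-0.11-0.28j), -0.11+0.28j, (0.24+0j)], [-0.48+0.00j, 0.83+0.00j, -0.12+0.26j, -0.12-0.26j, 0.04+0.00j], [0.37+0.00j, 0.25+0.00j, (-0.03-0.55j), -0.03+0.55j, (0.44+0j)], [(-0.09+0j), -0.42+0.00j, (0.24+0.23j), 0.24-0.23j, (0.83+0j)], [(0.18+0j), -0.09+0.00j, -0.64+0.00j, -0.64-0.00j, 0.22+0.00j]]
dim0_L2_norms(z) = [0.72, 0.58, 0.62, 0.32, 0.68]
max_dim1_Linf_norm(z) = 0.48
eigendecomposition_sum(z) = [[(-0.51-0j), (-0.19-0j), 0.18+0.00j, 0.03+0.00j, (0.12+0j)],[-0.32-0.00j, -0.12-0.00j, (0.11+0j), 0.02+0.00j, 0.08+0.00j],[0.24+0.00j, 0.09+0.00j, (-0.09-0j), (-0.01-0j), -0.06-0.00j],[(-0.06-0j), (-0.02-0j), 0.02+0.00j, 0.00+0.00j, 0.01+0.00j],[(0.12+0j), 0.04+0.00j, (-0.04-0j), -0.01-0.00j, -0.03-0.00j]] + [[0.05-0.00j,(-0.15+0j),-0.09-0.00j,0.03+0.00j,(0.03+0j)], [-0.17+0.00j,(0.46-0j),0.27+0.00j,-0.09-0.00j,(-0.1+0j)], [-0.05+0.00j,(0.14-0j),0.08+0.00j,(-0.03-0j),(-0.03+0j)], [0.09-0.00j,-0.23+0.00j,-0.14-0.00j,(0.04+0j),(0.05+0j)], [0.02-0.00j,-0.05+0.00j,(-0.03-0j),(0.01+0j),(0.01+0j)]] + [[(-0.01+0.07j), -0.01-0.04j, (0.02+0.09j), (0.03-0.06j), -0.12-0.02j], [0.05-0.03j, (-0.02+0.03j), 0.04-0.07j, (-0.06+0.02j), 0.07+0.10j], [-0.06+0.10j, -0.07j, -0.01+0.16j, 0.08-0.08j, -0.20-0.11j], [-0.02-0.07j, 0.03+0.03j, -0.06-0.08j, 0.00+0.07j, 0.14-0.04j], [0.12+0.08j, (-0.08-0.01j), 0.19+0.02j, (-0.09-0.09j), -0.14+0.23j]] + [[(-0.01-0.07j), -0.01+0.04j, (0.02-0.09j), (0.03+0.06j), -0.12+0.02j],[0.05+0.03j, -0.02-0.03j, 0.04+0.07j, -0.06-0.02j, 0.07-0.10j],[(-0.06-0.1j), 0.07j, -0.01-0.16j, (0.08+0.08j), (-0.2+0.11j)],[-0.02+0.07j, 0.03-0.03j, -0.06+0.08j, -0.07j, (0.14+0.04j)],[0.12-0.08j, -0.08+0.01j, 0.19-0.02j, -0.09+0.09j, -0.14-0.23j]] + [[0.00-0.00j, 0.01+0.00j, (0.01-0j), (0.01+0j), -0j], [-0j, 0.00+0.00j, -0j, 0j, -0j], [-0j, 0.01+0.00j, (0.02-0j), 0.03+0.00j, 0.01-0.00j], [-0j, 0.02+0.00j, (0.03-0j), (0.05+0j), 0.01-0.00j], [-0j, 0j, (0.01-0j), (0.01+0j), -0j]]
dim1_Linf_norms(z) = [0.48, 0.47, 0.48, 0.35, 0.37]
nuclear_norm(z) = 2.69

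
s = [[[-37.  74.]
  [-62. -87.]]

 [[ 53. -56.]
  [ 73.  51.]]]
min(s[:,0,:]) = -56.0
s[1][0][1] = -56.0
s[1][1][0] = 73.0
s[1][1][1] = 51.0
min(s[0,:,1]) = -87.0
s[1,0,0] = 53.0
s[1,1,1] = 51.0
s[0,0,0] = -37.0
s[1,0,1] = -56.0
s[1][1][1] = 51.0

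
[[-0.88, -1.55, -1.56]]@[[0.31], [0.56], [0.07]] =[[-1.25]]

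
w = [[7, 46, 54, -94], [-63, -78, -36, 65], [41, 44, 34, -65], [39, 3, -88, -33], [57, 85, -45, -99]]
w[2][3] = -65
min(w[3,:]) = -88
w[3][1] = 3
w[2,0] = 41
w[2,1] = 44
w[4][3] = -99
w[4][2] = -45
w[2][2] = 34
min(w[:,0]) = -63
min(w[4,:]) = -99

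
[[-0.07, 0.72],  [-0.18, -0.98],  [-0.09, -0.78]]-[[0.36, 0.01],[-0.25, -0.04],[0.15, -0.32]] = [[-0.43, 0.71], [0.07, -0.94], [-0.24, -0.46]]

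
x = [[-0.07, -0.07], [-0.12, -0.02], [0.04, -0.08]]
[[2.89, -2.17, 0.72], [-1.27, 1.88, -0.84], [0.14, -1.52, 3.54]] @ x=[[0.09, -0.22], [-0.17, 0.12], [0.31, -0.26]]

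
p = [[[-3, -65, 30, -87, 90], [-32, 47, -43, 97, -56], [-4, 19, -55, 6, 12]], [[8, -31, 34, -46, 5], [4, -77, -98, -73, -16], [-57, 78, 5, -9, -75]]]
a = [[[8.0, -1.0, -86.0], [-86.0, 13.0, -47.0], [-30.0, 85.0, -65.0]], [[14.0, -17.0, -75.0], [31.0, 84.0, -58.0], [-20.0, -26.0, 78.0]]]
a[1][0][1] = -17.0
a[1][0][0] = 14.0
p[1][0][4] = 5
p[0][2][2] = -55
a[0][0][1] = -1.0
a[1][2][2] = 78.0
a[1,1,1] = 84.0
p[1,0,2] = 34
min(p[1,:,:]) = -98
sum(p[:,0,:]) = -65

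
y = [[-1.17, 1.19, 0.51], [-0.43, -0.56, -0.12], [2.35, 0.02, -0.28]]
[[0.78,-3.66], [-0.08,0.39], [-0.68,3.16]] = y @ [[-0.3, 1.40], [0.39, -1.84], [-0.07, 0.32]]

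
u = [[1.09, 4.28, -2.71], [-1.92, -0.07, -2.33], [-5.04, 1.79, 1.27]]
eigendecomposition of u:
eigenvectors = [[(0.63+0j), (-0.03+0.51j), (-0.03-0.51j)], [(0.11+0j), (-0.61+0j), (-0.61-0j)], [-0.77+0.00j, -0.33+0.51j, (-0.33-0.51j)]]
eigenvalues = [(5.15+0j), (-1.43+3.55j), (-1.43-3.55j)]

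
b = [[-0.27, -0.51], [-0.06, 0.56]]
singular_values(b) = [0.77, 0.24]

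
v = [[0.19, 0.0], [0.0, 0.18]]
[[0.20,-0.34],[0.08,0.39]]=v @ [[1.07, -1.80], [0.42, 2.14]]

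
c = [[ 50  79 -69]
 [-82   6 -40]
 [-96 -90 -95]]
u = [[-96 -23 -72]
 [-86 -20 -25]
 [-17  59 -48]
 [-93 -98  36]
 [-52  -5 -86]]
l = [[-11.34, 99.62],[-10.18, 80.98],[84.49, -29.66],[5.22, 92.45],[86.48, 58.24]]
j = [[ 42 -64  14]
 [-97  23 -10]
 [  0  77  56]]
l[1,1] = 80.98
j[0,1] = -64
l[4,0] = 86.48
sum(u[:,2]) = -195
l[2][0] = 84.49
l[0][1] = 99.62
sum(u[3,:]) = -155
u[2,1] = 59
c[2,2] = -95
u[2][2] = -48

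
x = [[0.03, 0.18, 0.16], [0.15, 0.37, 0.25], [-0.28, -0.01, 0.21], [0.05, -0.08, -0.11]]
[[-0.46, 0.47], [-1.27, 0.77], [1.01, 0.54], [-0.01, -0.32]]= x @[[-2.72,-0.73], [-3.01,1.26], [1.02,1.64]]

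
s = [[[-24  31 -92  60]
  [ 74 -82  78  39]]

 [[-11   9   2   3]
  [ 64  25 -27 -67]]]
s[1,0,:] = [-11, 9, 2, 3]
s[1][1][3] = -67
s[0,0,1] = 31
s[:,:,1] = [[31, -82], [9, 25]]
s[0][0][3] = 60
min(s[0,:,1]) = -82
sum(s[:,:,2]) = -39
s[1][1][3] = -67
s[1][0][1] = 9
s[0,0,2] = -92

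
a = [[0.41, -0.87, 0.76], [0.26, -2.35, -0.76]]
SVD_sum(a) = [[0.11, -0.73, -0.15], [0.35, -2.39, -0.48]] + [[0.30, -0.14, 0.91], [-0.09, 0.04, -0.28]]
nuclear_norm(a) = 3.59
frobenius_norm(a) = 2.77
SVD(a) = [[-0.29, -0.96], [-0.96, 0.29]] @ diag([2.578528965751931, 1.0106870795544365]) @ [[-0.14, 0.97, 0.2], [-0.31, 0.14, -0.94]]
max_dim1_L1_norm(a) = 3.37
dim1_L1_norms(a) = [2.04, 3.37]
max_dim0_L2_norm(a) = 2.51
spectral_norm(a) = 2.58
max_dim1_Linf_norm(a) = 2.35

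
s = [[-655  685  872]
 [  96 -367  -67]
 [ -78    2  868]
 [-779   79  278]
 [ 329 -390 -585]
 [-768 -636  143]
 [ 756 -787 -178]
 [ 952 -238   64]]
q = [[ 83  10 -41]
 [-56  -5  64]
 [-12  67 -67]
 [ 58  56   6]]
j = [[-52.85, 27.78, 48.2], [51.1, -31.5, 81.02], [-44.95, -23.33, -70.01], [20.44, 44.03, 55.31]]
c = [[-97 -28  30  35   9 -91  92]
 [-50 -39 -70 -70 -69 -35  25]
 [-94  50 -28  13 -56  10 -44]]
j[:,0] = [-52.85, 51.1, -44.95, 20.44]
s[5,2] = 143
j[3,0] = 20.44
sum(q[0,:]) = 52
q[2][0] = -12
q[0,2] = -41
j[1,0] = 51.1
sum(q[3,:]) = 120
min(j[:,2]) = -70.01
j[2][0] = -44.95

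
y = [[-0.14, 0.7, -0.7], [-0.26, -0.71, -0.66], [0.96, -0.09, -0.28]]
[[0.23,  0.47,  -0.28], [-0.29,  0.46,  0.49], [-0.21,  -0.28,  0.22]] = y@[[-0.16,-0.45,0.12], [0.39,0.03,-0.56], [0.09,-0.55,-0.19]]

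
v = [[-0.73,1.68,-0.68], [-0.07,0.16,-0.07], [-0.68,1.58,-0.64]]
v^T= [[-0.73, -0.07, -0.68], [1.68, 0.16, 1.58], [-0.68, -0.07, -0.64]]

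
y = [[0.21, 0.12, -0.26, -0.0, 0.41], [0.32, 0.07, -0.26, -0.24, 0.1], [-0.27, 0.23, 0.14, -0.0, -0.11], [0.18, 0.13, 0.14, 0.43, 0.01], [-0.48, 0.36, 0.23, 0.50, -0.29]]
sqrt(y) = [[0.68, 0.00, -0.26, -0.17, 0.45], [0.25, 0.39, -0.22, -0.18, -0.02], [-0.3, 0.28, 0.35, -0.02, 0.05], [0.12, 0.09, 0.19, 0.71, -0.06], [-0.69, 0.46, 0.09, 0.5, 0.23]]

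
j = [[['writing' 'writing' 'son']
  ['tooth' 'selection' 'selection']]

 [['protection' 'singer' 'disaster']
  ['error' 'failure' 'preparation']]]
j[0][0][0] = 'writing'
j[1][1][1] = 'failure'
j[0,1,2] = 'selection'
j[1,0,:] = ['protection', 'singer', 'disaster']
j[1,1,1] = 'failure'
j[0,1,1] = 'selection'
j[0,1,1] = 'selection'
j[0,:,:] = [['writing', 'writing', 'son'], ['tooth', 'selection', 'selection']]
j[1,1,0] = 'error'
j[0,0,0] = 'writing'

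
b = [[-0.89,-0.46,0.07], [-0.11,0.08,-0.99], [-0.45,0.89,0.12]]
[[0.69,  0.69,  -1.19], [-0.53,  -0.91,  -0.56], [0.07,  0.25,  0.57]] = b @ [[-0.58, -0.62, 0.86], [-0.29, -0.16, 1.0], [0.58, 0.98, 0.55]]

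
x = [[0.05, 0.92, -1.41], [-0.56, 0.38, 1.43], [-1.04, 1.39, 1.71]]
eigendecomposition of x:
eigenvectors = [[-0.24, 0.90, 0.89],[0.52, 0.35, -0.11],[0.82, 0.26, 0.44]]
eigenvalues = [2.89, 0.01, -0.76]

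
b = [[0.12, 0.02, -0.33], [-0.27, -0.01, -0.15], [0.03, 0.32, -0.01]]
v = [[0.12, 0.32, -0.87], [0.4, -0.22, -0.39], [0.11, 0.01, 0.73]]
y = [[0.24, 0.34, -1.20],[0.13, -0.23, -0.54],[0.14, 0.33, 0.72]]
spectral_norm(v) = 1.22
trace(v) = 0.63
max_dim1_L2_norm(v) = 0.93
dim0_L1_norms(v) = [0.63, 0.55, 1.99]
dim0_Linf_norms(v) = [0.4, 0.32, 0.87]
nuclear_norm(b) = 0.98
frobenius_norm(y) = 1.62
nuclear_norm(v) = 1.95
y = v + b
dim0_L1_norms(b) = [0.42, 0.35, 0.49]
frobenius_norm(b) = 0.57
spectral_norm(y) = 1.51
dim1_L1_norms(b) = [0.47, 0.43, 0.36]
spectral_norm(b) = 0.37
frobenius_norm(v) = 1.33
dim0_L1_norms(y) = [0.51, 0.9, 2.46]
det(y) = -0.14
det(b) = 0.03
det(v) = -0.15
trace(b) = 0.10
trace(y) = 0.73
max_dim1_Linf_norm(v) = 0.87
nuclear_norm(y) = 2.24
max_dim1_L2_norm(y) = 1.27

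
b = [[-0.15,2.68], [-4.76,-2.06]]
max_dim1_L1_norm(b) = 6.82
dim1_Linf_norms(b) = [2.68, 4.76]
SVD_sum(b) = [[1.04, 0.59], [-4.49, -2.54]] + [[-1.19, 2.09], [-0.27, 0.48]]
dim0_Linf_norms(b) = [4.76, 2.68]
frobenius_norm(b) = 5.84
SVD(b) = [[0.23, -0.97],[-0.97, -0.23]] @ diag([5.292605358079939, 2.4686896369579374]) @ [[0.87, 0.49], [0.49, -0.87]]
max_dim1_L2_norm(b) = 5.19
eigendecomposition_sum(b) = [[(-0.08+1.87j), (1.34+0.43j)], [-2.38-0.76j, (-1.03+1.57j)]] + [[(-0.08-1.87j), 1.34-0.43j], [(-2.38+0.76j), -1.03-1.57j]]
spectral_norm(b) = 5.29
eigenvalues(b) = [(-1.1+3.44j), (-1.1-3.44j)]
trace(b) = -2.21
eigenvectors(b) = [[(-0.16-0.58j), (-0.16+0.58j)], [(0.8+0j), (0.8-0j)]]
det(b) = 13.07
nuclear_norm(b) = 7.76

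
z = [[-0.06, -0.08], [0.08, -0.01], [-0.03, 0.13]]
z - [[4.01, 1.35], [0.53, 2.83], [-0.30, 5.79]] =[[-4.07, -1.43], [-0.45, -2.84], [0.27, -5.66]]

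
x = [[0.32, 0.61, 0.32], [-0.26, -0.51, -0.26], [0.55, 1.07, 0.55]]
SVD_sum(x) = [[0.32, 0.61, 0.32], [-0.26, -0.51, -0.26], [0.55, 1.07, 0.55]] + [[0.00,  -0.0,  0.00], [0.0,  -0.0,  0.0], [-0.0,  0.00,  -0.0]] + [[0.0, 0.00, -0.0], [-0.0, -0.0, 0.0], [-0.0, -0.0, 0.00]]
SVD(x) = [[-0.46, -0.85, -0.27],[0.38, -0.46, 0.8],[-0.80, 0.27, 0.53]] @ diag([1.6498622927507003, 0.007376649605468767, 3.797699902227114e-17]) @ [[-0.42,-0.81,-0.42], [-0.57,0.59,-0.57], [-0.71,-0.00,0.71]]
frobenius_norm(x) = 1.65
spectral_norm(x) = 1.65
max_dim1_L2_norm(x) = 1.32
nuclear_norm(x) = 1.66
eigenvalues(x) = [0.38, -0.0, -0.02]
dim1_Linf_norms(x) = [0.61, 0.51, 1.07]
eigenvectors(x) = [[-0.48, 0.71, -0.14],[0.37, 0.0, 0.52],[-0.8, -0.71, -0.84]]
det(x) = -0.00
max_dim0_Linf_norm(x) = 1.07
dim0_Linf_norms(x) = [0.55, 1.07, 0.55]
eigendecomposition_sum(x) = [[0.32, 0.6, 0.32], [-0.25, -0.47, -0.25], [0.53, 1.0, 0.53]] + [[-0.0, 0.0, 0.00], [-0.00, 0.00, 0.0], [0.00, -0.00, -0.0]] + [[0.0,0.01,0.00], [-0.01,-0.04,-0.01], [0.02,0.07,0.02]]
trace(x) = 0.36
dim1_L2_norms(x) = [0.76, 0.63, 1.32]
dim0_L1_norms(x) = [1.13, 2.19, 1.13]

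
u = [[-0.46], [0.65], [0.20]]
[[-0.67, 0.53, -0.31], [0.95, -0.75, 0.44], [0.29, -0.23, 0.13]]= u @ [[1.46, -1.16, 0.67]]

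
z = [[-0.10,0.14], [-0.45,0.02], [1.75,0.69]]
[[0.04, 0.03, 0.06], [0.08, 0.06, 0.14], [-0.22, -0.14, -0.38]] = z @ [[-0.18, -0.12, -0.31], [0.14, 0.10, 0.24]]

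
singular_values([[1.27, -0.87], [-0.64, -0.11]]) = [1.61, 0.43]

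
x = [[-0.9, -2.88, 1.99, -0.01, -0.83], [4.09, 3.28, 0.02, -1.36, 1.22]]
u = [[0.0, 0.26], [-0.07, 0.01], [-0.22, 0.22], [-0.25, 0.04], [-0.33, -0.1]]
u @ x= [[1.06,0.85,0.01,-0.35,0.32], [0.10,0.23,-0.14,-0.01,0.07], [1.1,1.36,-0.43,-0.30,0.45], [0.39,0.85,-0.50,-0.05,0.26], [-0.11,0.62,-0.66,0.14,0.15]]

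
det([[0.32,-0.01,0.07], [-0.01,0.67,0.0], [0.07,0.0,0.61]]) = 0.127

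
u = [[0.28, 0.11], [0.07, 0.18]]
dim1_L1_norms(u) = [0.39, 0.25]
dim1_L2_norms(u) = [0.3, 0.19]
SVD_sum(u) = [[0.25, 0.16], [0.13, 0.09]] + [[0.03, -0.05], [-0.06, 0.09]]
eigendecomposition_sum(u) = [[0.25, 0.18], [0.11, 0.08]] + [[0.03, -0.07], [-0.04, 0.1]]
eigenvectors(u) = [[0.91, -0.59], [0.42, 0.81]]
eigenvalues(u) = [0.33, 0.13]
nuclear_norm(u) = 0.46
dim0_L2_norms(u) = [0.29, 0.21]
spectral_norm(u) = 0.33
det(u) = 0.04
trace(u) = 0.46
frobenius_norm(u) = 0.36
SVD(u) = [[-0.88, -0.47], [-0.47, 0.88]] @ diag([0.33382422902217396, 0.1279116262024339]) @ [[-0.84, -0.54], [-0.54, 0.84]]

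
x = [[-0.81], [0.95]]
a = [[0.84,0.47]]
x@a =[[-0.68, -0.38], [0.8, 0.45]]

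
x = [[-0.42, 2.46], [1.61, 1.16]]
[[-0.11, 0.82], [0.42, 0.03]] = x@ [[0.26,  -0.20], [-0.00,  0.30]]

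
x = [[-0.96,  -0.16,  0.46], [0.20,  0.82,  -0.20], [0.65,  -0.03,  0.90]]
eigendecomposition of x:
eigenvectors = [[0.94, 0.02, 0.23], [-0.13, -0.96, -0.46], [-0.31, -0.28, 0.86]]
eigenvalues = [-1.09, 0.76, 1.09]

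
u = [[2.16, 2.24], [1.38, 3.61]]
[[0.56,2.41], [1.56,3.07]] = u @ [[-0.31, 0.39], [0.55, 0.7]]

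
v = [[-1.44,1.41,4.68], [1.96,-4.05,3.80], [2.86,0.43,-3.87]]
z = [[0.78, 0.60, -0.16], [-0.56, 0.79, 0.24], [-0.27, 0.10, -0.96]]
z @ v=[[-0.40, -1.40, 6.55], [3.04, -3.89, -0.55], [-2.16, -1.20, 2.83]]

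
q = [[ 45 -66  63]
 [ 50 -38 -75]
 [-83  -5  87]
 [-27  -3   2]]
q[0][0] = 45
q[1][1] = -38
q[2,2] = 87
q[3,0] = -27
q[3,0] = -27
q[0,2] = 63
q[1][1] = -38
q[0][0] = 45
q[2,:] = [-83, -5, 87]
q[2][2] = 87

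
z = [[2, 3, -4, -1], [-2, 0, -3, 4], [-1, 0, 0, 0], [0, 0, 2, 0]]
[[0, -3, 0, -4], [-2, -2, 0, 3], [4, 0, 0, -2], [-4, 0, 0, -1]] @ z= [[6, 0, 1, -12], [0, -6, 20, -6], [8, 12, -20, -4], [-8, -12, 14, 4]]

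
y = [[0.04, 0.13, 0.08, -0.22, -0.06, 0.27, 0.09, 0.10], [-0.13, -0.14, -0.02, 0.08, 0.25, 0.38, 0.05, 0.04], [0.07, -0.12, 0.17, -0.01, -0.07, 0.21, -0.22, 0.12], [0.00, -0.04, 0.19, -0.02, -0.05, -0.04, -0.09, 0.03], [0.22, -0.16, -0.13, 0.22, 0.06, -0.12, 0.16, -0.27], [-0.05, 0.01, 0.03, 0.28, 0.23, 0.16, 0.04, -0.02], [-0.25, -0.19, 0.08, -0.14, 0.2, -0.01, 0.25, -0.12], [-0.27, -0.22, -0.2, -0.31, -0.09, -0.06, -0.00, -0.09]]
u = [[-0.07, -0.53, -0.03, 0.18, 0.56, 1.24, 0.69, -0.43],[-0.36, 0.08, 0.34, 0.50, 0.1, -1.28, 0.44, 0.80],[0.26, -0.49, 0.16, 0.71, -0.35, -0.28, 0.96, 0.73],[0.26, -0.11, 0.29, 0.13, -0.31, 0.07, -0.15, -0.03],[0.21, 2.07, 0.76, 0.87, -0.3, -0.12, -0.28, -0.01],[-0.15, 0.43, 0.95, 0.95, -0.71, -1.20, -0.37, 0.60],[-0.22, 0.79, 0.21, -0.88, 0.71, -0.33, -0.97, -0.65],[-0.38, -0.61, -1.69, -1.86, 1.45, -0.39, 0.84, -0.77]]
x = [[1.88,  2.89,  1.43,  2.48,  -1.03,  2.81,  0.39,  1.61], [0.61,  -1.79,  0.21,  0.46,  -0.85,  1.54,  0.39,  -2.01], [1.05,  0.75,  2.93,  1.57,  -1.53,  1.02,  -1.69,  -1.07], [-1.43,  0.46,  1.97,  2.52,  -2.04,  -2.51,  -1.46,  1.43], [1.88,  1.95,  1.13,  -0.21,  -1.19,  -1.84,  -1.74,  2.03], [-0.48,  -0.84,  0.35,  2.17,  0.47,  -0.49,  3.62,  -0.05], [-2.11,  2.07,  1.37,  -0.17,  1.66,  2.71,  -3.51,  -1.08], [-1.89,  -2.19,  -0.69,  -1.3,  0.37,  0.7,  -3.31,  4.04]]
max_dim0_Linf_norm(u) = 2.07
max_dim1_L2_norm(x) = 6.2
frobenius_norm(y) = 1.25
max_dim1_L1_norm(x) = 14.68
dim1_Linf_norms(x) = [2.89, 2.01, 2.93, 2.52, 2.03, 3.62, 3.51, 4.04]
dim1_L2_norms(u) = [1.68, 1.73, 1.58, 0.55, 2.42, 2.11, 1.86, 3.22]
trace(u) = -2.94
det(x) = 3003.70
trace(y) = 0.43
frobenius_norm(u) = 5.72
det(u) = -0.00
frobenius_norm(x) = 14.24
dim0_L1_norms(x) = [11.33, 12.94, 10.08, 10.88, 9.14, 13.62, 16.11, 13.32]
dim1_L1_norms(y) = [0.99, 1.09, 0.99, 0.46, 1.34, 0.82, 1.24, 1.24]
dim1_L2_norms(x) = [5.64, 3.33, 4.48, 5.21, 4.54, 4.4, 5.85, 6.2]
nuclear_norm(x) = 34.52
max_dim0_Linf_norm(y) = 0.38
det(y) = -0.00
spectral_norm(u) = 4.21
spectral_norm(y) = 0.66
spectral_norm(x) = 7.82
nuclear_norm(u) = 11.99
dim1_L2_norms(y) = [0.41, 0.5, 0.4, 0.23, 0.51, 0.4, 0.49, 0.53]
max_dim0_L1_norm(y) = 1.28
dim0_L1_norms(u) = [1.91, 5.11, 4.43, 6.08, 4.49, 4.91, 4.7, 4.02]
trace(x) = 4.39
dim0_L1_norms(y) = [1.03, 1.01, 0.9, 1.28, 1.01, 1.25, 0.9, 0.79]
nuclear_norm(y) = 2.94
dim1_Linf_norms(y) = [0.27, 0.38, 0.22, 0.19, 0.27, 0.28, 0.25, 0.31]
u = y @ x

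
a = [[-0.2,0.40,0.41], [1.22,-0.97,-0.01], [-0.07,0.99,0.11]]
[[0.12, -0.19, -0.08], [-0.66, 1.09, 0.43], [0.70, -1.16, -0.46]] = a@ [[0.06, -0.1, -0.04], [0.76, -1.26, -0.50], [-0.43, 0.71, 0.28]]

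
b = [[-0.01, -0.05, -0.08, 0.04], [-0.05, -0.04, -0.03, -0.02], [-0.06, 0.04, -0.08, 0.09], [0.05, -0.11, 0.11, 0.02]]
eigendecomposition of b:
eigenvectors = [[-0.21, 0.75, 0.57, 0.64], [0.26, -0.17, 0.35, 0.68], [-0.31, -0.58, 0.66, 0.35], [-0.89, -0.26, -0.35, 0.04]]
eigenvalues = [0.1, 0.05, -0.16, -0.1]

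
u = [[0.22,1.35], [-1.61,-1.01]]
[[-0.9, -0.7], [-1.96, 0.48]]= u @[[1.82,0.03], [-0.96,-0.52]]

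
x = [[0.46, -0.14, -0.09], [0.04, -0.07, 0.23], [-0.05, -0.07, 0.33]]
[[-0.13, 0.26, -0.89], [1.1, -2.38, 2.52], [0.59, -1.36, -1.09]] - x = [[-0.59, 0.40, -0.80], [1.06, -2.31, 2.29], [0.64, -1.29, -1.42]]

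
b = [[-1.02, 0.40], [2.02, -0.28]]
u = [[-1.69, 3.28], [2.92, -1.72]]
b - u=[[0.67, -2.88], [-0.9, 1.44]]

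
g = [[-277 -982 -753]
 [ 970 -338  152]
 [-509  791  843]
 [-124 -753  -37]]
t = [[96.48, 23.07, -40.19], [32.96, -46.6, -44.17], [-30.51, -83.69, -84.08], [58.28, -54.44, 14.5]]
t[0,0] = 96.48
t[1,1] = -46.6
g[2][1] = 791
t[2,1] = -83.69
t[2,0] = -30.51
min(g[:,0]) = -509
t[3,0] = 58.28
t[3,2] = 14.5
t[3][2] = 14.5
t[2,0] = -30.51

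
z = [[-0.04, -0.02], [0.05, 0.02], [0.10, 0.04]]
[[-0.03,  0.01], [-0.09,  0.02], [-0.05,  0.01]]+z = [[-0.07, -0.01], [-0.04, 0.04], [0.05, 0.05]]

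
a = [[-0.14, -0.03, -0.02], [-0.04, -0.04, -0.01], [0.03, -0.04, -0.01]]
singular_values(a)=[0.15, 0.06, 0.0]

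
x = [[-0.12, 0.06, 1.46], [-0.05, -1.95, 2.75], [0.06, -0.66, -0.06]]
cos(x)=[[0.94, 0.44, 0.31],[-0.11, -0.14, 2.71],[0.00, -0.64, 1.67]]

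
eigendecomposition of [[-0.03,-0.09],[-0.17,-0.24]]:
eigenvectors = [[0.84, 0.32],[-0.54, 0.95]]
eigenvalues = [0.03, -0.3]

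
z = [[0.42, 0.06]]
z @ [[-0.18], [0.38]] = [[-0.05]]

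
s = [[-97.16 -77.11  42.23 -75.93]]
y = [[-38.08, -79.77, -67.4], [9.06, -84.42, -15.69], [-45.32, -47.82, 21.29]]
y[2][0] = -45.32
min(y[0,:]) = -79.77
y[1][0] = 9.06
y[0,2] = -67.4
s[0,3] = -75.93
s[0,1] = -77.11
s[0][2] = 42.23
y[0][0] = -38.08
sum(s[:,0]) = -97.16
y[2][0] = -45.32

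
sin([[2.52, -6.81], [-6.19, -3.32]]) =[[0.02,  -0.65], [-0.59,  -0.54]]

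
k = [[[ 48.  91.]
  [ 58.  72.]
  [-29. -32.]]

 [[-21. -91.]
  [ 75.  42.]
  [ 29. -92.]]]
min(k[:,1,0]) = 58.0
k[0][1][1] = 72.0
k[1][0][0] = -21.0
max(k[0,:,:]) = 91.0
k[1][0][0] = -21.0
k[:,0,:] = [[48.0, 91.0], [-21.0, -91.0]]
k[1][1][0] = 75.0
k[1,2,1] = -92.0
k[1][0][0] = -21.0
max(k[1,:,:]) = 75.0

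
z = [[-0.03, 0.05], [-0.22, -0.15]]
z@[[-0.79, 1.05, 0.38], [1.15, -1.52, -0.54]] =[[0.08, -0.11, -0.04], [0.00, -0.0, -0.00]]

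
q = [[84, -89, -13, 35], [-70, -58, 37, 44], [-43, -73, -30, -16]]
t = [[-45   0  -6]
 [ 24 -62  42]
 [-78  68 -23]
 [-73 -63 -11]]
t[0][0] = -45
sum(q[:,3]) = 63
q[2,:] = [-43, -73, -30, -16]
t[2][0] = -78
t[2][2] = -23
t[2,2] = -23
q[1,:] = [-70, -58, 37, 44]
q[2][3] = -16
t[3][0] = -73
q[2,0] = -43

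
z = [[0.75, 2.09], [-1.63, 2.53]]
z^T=[[0.75,-1.63], [2.09,2.53]]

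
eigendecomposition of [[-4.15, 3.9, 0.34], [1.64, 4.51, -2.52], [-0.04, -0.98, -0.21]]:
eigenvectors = [[-0.36, -0.98, 0.41], [-0.92, 0.18, 0.30], [0.16, 0.03, 0.86]]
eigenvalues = [5.59, -4.87, -0.57]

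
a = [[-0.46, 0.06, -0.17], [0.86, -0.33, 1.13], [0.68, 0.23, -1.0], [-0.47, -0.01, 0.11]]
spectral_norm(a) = 1.61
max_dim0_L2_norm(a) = 1.52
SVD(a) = [[-0.2, -0.3, -0.85], [0.87, 0.34, -0.36], [-0.46, 0.80, -0.29], [-0.03, -0.39, -0.26]] @ diag([1.6138709859465643, 1.2301656230922213, 0.00360284359790239]) @ [[0.34, -0.25, 0.91], [0.94, 0.05, -0.34], [0.04, 0.97, 0.25]]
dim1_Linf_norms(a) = [0.46, 1.13, 1.0, 0.47]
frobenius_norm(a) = 2.03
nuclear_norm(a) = 2.85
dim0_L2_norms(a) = [1.28, 0.41, 1.52]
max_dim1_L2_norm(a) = 1.46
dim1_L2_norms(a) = [0.49, 1.46, 1.23, 0.48]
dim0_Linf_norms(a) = [0.86, 0.33, 1.13]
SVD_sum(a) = [[-0.11,0.08,-0.29], [0.47,-0.35,1.27], [-0.25,0.18,-0.67], [-0.02,0.01,-0.05]] + [[-0.35,-0.02,0.13], [0.39,0.02,-0.14], [0.93,0.05,-0.33], [-0.45,-0.02,0.16]] + [[-0.00, -0.0, -0.0], [-0.00, -0.0, -0.0], [-0.00, -0.00, -0.0], [-0.00, -0.00, -0.0]]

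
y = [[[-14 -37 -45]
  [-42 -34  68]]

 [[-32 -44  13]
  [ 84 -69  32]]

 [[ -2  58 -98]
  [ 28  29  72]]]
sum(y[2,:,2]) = -26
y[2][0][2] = -98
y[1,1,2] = 32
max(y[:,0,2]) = 13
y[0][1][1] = -34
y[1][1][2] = 32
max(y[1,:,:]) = 84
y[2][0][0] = -2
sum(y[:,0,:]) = -201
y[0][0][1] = -37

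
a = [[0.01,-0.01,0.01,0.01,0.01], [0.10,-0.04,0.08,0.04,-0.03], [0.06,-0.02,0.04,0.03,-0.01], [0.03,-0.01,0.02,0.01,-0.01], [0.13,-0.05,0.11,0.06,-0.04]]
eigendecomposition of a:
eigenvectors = [[(-0.09+0j), (0.24+0j), (0.09-0.41j), 0.09+0.41j, -0.21+0.00j],  [(0.61+0j), (0.49+0j), (-0.65+0j), (-0.65-0j), (-0.64+0j)],  [(0.21+0j), (0.41+0j), -0.19+0.42j, -0.19-0.42j, -0.43+0.00j],  [(0.2+0j), (0.11+0j), (-0.39+0.18j), (-0.39-0.18j), (0.43+0j)],  [0.73+0.00j, 0.72+0.00j, (0.01+0.1j), 0.01-0.10j, (-0.43+0j)]]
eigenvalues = [(-0.05+0j), (0.04+0j), (-0.01+0.01j), (-0.01-0.01j), 0j]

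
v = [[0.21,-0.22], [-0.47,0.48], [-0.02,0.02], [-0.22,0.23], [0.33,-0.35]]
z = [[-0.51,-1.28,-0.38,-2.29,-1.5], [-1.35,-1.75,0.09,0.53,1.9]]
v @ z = [[0.19, 0.12, -0.1, -0.60, -0.73], [-0.41, -0.24, 0.22, 1.33, 1.62], [-0.02, -0.01, 0.01, 0.06, 0.07], [-0.2, -0.12, 0.1, 0.63, 0.77], [0.3, 0.19, -0.16, -0.94, -1.16]]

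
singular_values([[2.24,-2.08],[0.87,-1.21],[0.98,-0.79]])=[3.61, 0.29]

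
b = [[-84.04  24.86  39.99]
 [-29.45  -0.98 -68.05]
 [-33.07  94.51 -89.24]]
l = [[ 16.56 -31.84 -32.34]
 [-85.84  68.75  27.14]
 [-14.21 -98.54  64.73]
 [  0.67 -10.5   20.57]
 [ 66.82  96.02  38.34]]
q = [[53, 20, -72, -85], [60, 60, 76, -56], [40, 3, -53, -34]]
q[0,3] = -85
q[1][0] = 60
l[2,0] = -14.21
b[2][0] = -33.07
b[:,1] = [24.86, -0.98, 94.51]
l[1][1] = 68.75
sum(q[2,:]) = -44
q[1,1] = 60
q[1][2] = 76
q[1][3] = -56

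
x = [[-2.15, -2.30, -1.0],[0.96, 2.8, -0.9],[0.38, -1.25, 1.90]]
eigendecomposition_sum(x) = [[-1.88, -1.37, -0.99], [0.54, 0.40, 0.29], [0.44, 0.32, 0.23]] + [[-0.20, -0.4, -0.38], [0.15, 0.29, 0.28], [0.18, 0.35, 0.33]] + [[-0.07, -0.53, 0.37], [0.27, 2.11, -1.47], [-0.24, -1.92, 1.33]]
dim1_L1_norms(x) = [5.45, 4.66, 3.53]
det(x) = -1.77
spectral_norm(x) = 4.33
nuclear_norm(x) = 7.13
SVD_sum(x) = [[-1.36, -2.57, 0.29], [1.4, 2.64, -0.30], [-0.52, -0.98, 0.11]] + [[-0.74, 0.24, -1.33],[-0.36, 0.12, -0.65],[0.97, -0.31, 1.74]] + [[-0.05, 0.03, 0.03], [-0.08, 0.05, 0.05], [-0.07, 0.04, 0.05]]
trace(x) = 2.55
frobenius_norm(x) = 5.08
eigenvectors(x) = [[0.94, 0.66, 0.18], [-0.27, -0.48, -0.73], [-0.22, -0.58, 0.66]]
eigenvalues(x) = [-1.25, 0.42, 3.38]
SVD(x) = [[-0.67, -0.58, 0.45], [0.69, -0.28, 0.66], [-0.26, 0.76, 0.59]] @ diag([4.333409294799262, 2.6454928916082228, 0.15469726629039637]) @ [[0.47, 0.88, -0.1], [0.48, -0.15, 0.86], [-0.74, 0.45, 0.49]]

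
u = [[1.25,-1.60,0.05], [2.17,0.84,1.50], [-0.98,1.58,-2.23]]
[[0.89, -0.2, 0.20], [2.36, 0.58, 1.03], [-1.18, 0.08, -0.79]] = u @ [[0.87, 0.13, 0.24], [0.13, 0.23, 0.07], [0.24, 0.07, 0.3]]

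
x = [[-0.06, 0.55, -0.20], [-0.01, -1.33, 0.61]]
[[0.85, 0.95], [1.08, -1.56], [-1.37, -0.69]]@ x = [[-0.06, -0.80, 0.41], [-0.05, 2.67, -1.17], [0.09, 0.16, -0.15]]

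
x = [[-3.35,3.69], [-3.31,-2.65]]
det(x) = 21.091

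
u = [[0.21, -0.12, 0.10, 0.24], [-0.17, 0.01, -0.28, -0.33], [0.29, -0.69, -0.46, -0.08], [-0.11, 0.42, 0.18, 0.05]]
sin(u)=[[0.21,-0.12,0.10,0.24], [-0.17,0.02,-0.27,-0.32], [0.28,-0.66,-0.43,-0.07], [-0.1,0.41,0.17,0.05]]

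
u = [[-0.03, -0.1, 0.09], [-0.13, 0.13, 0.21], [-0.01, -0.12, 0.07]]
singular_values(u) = [0.28, 0.19, 0.0]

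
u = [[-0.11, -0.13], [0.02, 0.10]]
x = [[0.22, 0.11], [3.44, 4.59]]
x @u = [[-0.02, -0.02], [-0.29, 0.01]]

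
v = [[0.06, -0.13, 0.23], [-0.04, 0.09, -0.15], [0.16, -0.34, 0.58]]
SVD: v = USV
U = [[-0.35,0.92,0.17],  [0.23,0.26,-0.94],  [-0.9,-0.29,-0.31]]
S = [0.76, 0.0, 0.0]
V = [[-0.23, 0.49, -0.84], [-0.44, 0.72, 0.54], [-0.87, -0.49, -0.05]]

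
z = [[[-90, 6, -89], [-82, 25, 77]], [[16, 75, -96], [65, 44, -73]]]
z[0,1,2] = 77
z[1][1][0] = 65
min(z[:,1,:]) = -82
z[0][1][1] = 25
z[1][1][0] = 65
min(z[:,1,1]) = 25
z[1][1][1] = 44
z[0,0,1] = 6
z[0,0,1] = 6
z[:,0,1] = [6, 75]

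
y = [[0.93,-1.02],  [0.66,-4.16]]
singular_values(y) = [4.37, 0.73]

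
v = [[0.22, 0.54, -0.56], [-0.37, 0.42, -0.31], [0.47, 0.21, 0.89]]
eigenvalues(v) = [(0.5+0.64j), (0.5-0.64j), (0.53+0j)]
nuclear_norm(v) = 2.33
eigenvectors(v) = [[0.74+0.00j,  (0.74-0j),  -0.66+0.00j],[0.19+0.36j,  0.19-0.36j,  (0.32+0j)],[-0.18-0.50j,  -0.18+0.50j,  (0.68+0j)]]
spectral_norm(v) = 1.19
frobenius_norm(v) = 1.46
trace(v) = 1.53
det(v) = 0.35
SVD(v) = [[0.46, -0.77, -0.44], [0.42, -0.25, 0.87], [-0.78, -0.59, 0.21]] @ diag([1.192079453655465, 0.7344903113504044, 0.3994628377019231]) @ [[-0.35, 0.22, -0.91], [-0.48, -0.87, -0.02], [-0.80, 0.43, 0.42]]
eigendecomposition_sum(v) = [[(0.09+0.41j), 0.47+0.02j, -0.13+0.39j], [(-0.18+0.15j), 0.11+0.24j, -0.23+0.04j], [(0.25-0.16j), -0.10-0.32j, (0.29-0.01j)]] + [[(0.09-0.41j), (0.47-0.02j), -0.13-0.39j], [(-0.18-0.15j), 0.11-0.24j, -0.23-0.04j], [0.25+0.16j, (-0.1+0.32j), (0.29+0.01j)]] + [[0.03-0.00j, -0.40-0.00j, -0.30-0.00j], [-0.02+0.00j, (0.2+0j), (0.14+0j)], [(-0.03+0j), 0.41+0.00j, (0.3+0j)]]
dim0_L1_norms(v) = [1.06, 1.17, 1.76]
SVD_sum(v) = [[-0.19, 0.12, -0.5], [-0.18, 0.11, -0.46], [0.33, -0.21, 0.84]] + [[0.27, 0.49, 0.01], [0.09, 0.16, 0.0], [0.21, 0.38, 0.01]] + [[0.14, -0.08, -0.07], [-0.28, 0.15, 0.14], [-0.07, 0.04, 0.04]]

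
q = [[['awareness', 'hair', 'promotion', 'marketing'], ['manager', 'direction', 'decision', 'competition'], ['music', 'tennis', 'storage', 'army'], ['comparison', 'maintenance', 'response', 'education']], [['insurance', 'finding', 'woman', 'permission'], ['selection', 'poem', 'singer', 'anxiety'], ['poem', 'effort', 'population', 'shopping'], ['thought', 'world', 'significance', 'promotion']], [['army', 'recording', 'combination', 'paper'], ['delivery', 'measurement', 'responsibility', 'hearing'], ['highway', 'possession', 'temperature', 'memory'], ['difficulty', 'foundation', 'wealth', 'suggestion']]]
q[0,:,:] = [['awareness', 'hair', 'promotion', 'marketing'], ['manager', 'direction', 'decision', 'competition'], ['music', 'tennis', 'storage', 'army'], ['comparison', 'maintenance', 'response', 'education']]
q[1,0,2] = 'woman'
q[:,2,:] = [['music', 'tennis', 'storage', 'army'], ['poem', 'effort', 'population', 'shopping'], ['highway', 'possession', 'temperature', 'memory']]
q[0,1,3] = 'competition'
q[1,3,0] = 'thought'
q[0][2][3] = 'army'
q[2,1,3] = 'hearing'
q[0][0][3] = 'marketing'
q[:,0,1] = ['hair', 'finding', 'recording']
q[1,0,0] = 'insurance'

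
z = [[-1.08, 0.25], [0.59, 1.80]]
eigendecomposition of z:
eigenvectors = [[-0.98, -0.09], [0.2, -1.0]]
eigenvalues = [-1.13, 1.85]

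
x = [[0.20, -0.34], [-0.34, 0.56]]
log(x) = [[(-4+2.31j), (-2.25+1.39j)], [-2.25+1.39j, (-1.62+0.84j)]]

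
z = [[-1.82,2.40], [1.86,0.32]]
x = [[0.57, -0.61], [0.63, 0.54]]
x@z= [[-2.17, 1.17], [-0.14, 1.68]]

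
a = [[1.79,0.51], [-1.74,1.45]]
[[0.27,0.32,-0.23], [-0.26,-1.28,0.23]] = a @[[0.15, 0.32, -0.13], [-0.00, -0.5, 0.0]]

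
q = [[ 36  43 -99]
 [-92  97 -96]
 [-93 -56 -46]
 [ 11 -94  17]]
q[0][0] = 36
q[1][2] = -96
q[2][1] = -56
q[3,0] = 11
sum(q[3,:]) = -66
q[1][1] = 97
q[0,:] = [36, 43, -99]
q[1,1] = 97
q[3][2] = 17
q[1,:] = [-92, 97, -96]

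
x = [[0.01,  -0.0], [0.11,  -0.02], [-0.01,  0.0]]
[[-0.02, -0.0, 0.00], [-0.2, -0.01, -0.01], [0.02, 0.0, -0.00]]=x @ [[-1.76, -0.33, 0.10],[0.11, -1.29, 1.06]]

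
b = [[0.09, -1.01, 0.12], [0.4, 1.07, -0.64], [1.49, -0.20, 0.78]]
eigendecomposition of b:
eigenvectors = [[-0.26+0.42j, (-0.26-0.42j), (0.39+0j)], [0.43+0.19j, (0.43-0.19j), -0.53+0.00j], [0.73+0.00j, 0.73-0.00j, (0.75+0j)]]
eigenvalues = [(0.13+0.81j), (0.13-0.81j), (1.69+0j)]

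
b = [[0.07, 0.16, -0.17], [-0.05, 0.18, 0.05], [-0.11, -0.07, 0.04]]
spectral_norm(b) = 0.28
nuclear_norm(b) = 0.53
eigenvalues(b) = [(-0.08+0j), (0.19+0.11j), (0.19-0.11j)]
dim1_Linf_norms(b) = [0.17, 0.18, 0.11]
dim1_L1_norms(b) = [0.4, 0.28, 0.22]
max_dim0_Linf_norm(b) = 0.18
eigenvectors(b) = [[(0.74+0j),(0.69+0j),0.69-0.00j], [0.01+0.00j,0.01+0.54j,(0.01-0.54j)], [(0.67+0j),(-0.47+0.08j),(-0.47-0.08j)]]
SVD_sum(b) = [[0.07, 0.19, -0.12], [0.03, 0.09, -0.05], [-0.03, -0.09, 0.05]] + [[0.03, -0.03, -0.03],[-0.09, 0.09, 0.10],[-0.02, 0.03, 0.03]] + [[-0.03, -0.0, -0.02],  [0.01, 0.00, 0.00],  [-0.05, -0.01, -0.04]]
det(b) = -0.00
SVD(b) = [[-0.84, 0.3, 0.46], [-0.39, -0.92, -0.10], [0.39, -0.26, 0.88]] @ diag([0.28116443252989554, 0.17444917607930832, 0.07690284029470104]) @ [[-0.29, -0.82, 0.49], [0.55, -0.57, -0.62], [-0.78, -0.09, -0.61]]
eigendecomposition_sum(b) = [[-0.04-0.00j,(0.01-0j),(-0.05+0j)], [-0.00-0.00j,-0j,-0.00+0.00j], [(-0.03-0j),(0.01-0j),(-0.05+0j)]] + [[0.05+0.03j, 0.08-0.11j, -0.06-0.03j], [(-0.02+0.04j), (0.09+0.06j), (0.03-0.05j)], [(-0.04-0.02j), (-0.04+0.09j), (0.04+0.02j)]] + [[0.05-0.03j,(0.08+0.11j),-0.06+0.03j], [-0.02-0.04j,0.09-0.06j,0.03+0.05j], [(-0.04+0.02j),-0.04-0.09j,0.04-0.02j]]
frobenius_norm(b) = 0.34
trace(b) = 0.29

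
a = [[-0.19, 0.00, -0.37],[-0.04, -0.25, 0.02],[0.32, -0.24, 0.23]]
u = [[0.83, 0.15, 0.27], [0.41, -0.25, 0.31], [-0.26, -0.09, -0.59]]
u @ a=[[-0.08, -0.10, -0.24],[0.03, -0.01, -0.09],[-0.14, 0.16, -0.04]]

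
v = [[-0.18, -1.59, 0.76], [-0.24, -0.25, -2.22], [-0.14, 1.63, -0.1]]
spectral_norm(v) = 2.49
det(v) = -1.44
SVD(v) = [[-0.64, 0.35, -0.68],  [0.62, 0.76, -0.19],  [0.45, -0.55, -0.70]] @ diag([2.4936641215452413, 2.14065299663342, 0.26896839390969074]) @ [[-0.04, 0.64, -0.77], [-0.08, -0.77, -0.64], [1.00, -0.04, -0.08]]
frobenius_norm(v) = 3.30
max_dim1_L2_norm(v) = 2.25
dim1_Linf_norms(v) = [1.59, 2.22, 1.63]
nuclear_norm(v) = 4.90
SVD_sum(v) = [[0.06, -1.02, 1.22], [-0.06, 0.99, -1.19], [-0.04, 0.72, -0.86]] + [[-0.06,  -0.58,  -0.48], [-0.13,  -1.25,  -1.03], [0.09,  0.9,  0.75]] + [[-0.18, 0.01, 0.01], [-0.05, 0.00, 0.0], [-0.19, 0.01, 0.02]]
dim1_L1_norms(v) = [2.53, 2.71, 1.87]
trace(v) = -0.53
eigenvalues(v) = [(-0.42+0j), (-0.05+1.84j), (-0.05-1.84j)]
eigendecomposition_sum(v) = [[-0.44+0.00j, (-0.21+0j), (-0.41+0j)], [-0.05+0.00j, -0.02+0.00j, -0.04+0.00j], [(0.04-0j), 0.02-0.00j, (0.04-0j)]] + [[0.13-0.04j, (-0.69-0.48j), (0.58-0.87j)], [-0.10-0.10j, (-0.11+0.87j), (-1.09-0.13j)], [(-0.09+0.09j), (0.8+0.07j), (-0.07+1.01j)]] + [[0.13+0.04j, -0.69+0.48j, 0.58+0.87j], [-0.10+0.10j, -0.11-0.87j, (-1.09+0.13j)], [(-0.09-0.09j), (0.8-0.07j), (-0.07-1.01j)]]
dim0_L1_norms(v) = [0.56, 3.47, 3.08]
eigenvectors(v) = [[(-0.99+0j), -0.26+0.51j, -0.26-0.51j],[-0.10+0.00j, 0.60+0.00j, 0.60-0.00j],[(0.1+0j), (-0.02-0.55j), -0.02+0.55j]]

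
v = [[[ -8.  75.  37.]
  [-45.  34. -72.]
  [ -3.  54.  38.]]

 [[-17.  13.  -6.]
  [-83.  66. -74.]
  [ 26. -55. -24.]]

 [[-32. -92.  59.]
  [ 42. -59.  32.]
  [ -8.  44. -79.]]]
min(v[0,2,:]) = -3.0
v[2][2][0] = -8.0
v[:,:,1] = [[75.0, 34.0, 54.0], [13.0, 66.0, -55.0], [-92.0, -59.0, 44.0]]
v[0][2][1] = 54.0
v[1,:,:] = [[-17.0, 13.0, -6.0], [-83.0, 66.0, -74.0], [26.0, -55.0, -24.0]]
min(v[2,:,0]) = -32.0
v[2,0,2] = 59.0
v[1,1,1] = 66.0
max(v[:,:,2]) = 59.0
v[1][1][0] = -83.0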